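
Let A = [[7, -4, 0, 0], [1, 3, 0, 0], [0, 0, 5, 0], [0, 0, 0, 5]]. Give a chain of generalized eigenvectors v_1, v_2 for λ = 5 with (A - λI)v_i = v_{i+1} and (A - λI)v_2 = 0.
v_1 = [[3, 1, 0, 1]]^T, v_2 = [[2, 1, 0, 0]]^T

We seek v_1 ∈ ker((A - 5I)^2) \ ker(A - 5I), then set v_{i+1} = (A - 5I) v_i.

One such chain is v_1 = [[3, 1, 0, 1]]^T, v_2 = [[2, 1, 0, 0]]^T. Check: (A - 5I) v_2 = [[0, 0, 0, 0]]^T = 0.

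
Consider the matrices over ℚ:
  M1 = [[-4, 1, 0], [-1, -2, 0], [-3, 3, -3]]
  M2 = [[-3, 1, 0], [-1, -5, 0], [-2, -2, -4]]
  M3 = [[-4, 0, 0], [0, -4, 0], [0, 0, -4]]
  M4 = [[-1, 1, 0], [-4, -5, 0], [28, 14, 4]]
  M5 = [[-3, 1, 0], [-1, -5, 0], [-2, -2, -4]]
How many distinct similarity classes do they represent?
4 classes: {M1}, {M2, M5}, {M3}, {M4}

Characteristic polynomials: χ_{M1} = (x + 3)^3, χ_{M2} = (x + 4)^3, χ_{M3} = (x + 4)^3, χ_{M4} = (x - 4)(x + 3)^2, χ_{M5} = (x + 4)^3.

{M1}: invariant factors x + 3, (x + 3)^2.

{M2, M5}: invariant factors x + 4, (x + 4)^2.

{M3}: invariant factors x + 4, x + 4, x + 4.

{M4}: invariant factors (x - 4)(x + 3)^2.

Matrices are similar if and only if their invariant-factor lists agree; the partition into similarity classes is {M1}, {M2, M5}, {M3}, {M4}.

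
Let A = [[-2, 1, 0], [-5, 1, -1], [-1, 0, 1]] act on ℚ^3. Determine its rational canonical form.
The invariant factors of A (the non-unit diagonal entries of the Smith normal form of xI - A over ℚ[x]) are x^3 + 2x - 4, each dividing the next. The characteristic polynomial is their product, x^3 + 2x - 4.

The rational canonical form is the block-diagonal matrix of companion matrices C(f_i):
R = [[0, 0, 4], [1, 0, -2], [0, 1, 0]].

Note the characteristic polynomial does not split into linear factors over ℚ, so A has no Jordan form over ℚ; the rational canonical form exists over any field.

R = [[0, 0, 4], [1, 0, -2], [0, 1, 0]]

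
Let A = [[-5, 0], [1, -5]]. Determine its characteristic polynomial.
xI - A = [[x + 5, 0], [-1, x + 5]].

Expanding det(xI - A) along the first row:
det(xI - A) = + (x + 5)·det([[x + 5]]) - (0)·det([[-1]]).

Evaluating gives χ_A(x) = x^2 + 10x + 25 = (x + 5)^2.

χ_A(x) = (x + 5)^2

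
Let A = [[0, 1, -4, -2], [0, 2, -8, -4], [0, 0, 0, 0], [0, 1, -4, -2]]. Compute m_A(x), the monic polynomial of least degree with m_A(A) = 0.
The characteristic polynomial factors as x^4. The minimal polynomial is ∏(x - λ)^{k_λ} where k_λ is the size of the largest Jordan block at λ.

For λ = 0: rank(A) = 1, and the largest Jordan block has size 2 (the smallest k with rank(A^k) = rank(A^(k+1))).

So m_A(x) = x^2.

m_A(x) = x^2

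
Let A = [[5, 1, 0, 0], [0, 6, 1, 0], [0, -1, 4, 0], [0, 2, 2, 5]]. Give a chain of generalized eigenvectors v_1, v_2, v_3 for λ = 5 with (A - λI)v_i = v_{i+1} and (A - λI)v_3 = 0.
We seek v_1 ∈ ker((A - 5I)^3) \ ker((A - 5I)^2), then set v_{i+1} = (A - 5I) v_i.

One such chain is v_1 = [[-2, 0, 1, 0]]^T, v_2 = [[0, 1, -1, 2]]^T, v_3 = [[1, 0, 0, 0]]^T. Check: (A - 5I) v_3 = [[0, 0, 0, 0]]^T = 0.

v_1 = [[-2, 0, 1, 0]]^T, v_2 = [[0, 1, -1, 2]]^T, v_3 = [[1, 0, 0, 0]]^T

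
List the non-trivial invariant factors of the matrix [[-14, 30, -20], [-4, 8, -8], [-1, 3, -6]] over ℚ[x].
x + 4, (x + 4)^2

The Jordan structure of A has elementary divisors (x + 4)^2, (x + 4). Arranging the block sizes at each eigenvalue in decreasing order and taking row products gives the invariant factors.

Invariant factors (smallest first, each dividing the next): x + 4, (x + 4)^2.

Check: the last factor (x + 4)^2 is the minimal polynomial, and the product (x + 4)^3 is the characteristic polynomial.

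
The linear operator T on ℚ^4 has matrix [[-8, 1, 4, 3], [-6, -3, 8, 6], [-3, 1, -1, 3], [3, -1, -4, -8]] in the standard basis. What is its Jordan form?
The characteristic polynomial is det(xI - A) = (x + 5)^4, so the eigenvalues are -5 (algebraic multiplicity 4).

For λ = -5: rank(A + 5I) = 1, rank((A + 5I)^2) = 0. The eigenspace has dimension 4 - 1 = 3, so there are 3 Jordan blocks; the rank sequence gives block sizes [2, 1, 1].

Assembling the blocks gives the Jordan form J above.

J = [[-5, 1, 0, 0], [0, -5, 0, 0], [0, 0, -5, 0], [0, 0, 0, -5]]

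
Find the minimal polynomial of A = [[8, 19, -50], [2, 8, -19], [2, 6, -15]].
m_A(x) = x^2(x - 1)

The characteristic polynomial factors as x^2(x - 1). The minimal polynomial is ∏(x - λ)^{k_λ} where k_λ is the size of the largest Jordan block at λ.

For λ = 0: rank(A) = 2, and the largest Jordan block has size 2 (the smallest k with rank(A^k) = rank(A^(k+1))).
For λ = 1: rank(A - I) = 2, and the largest Jordan block has size 1 (the smallest k with rank((A - I)^k) = rank((A - I)^(k+1))).

So m_A(x) = x^2(x - 1).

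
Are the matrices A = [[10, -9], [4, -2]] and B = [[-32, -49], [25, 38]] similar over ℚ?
No.

trace(A) = 8 but trace(B) = 6. The trace is a similarity invariant, so A and B are not similar.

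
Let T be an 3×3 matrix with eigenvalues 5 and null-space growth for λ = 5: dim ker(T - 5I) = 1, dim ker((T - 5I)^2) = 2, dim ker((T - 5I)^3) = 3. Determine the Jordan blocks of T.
Jordan blocks: (5, 3)

λ = 5: successive nullity increments [1, 1, 1] count blocks of size ≥ k; block sizes are [3].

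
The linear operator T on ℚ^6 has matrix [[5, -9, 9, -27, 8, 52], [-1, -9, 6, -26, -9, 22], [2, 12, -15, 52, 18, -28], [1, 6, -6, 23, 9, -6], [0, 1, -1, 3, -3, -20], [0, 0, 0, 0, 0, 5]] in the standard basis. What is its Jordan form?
The characteristic polynomial is det(xI - A) = (x - 5)^3(x + 3)^3, so the eigenvalues are -3 (algebraic multiplicity 3), 5 (algebraic multiplicity 3).

For λ = -3: rank(A + 3I) = 4, rank((A + 3I)^2) = 3. The eigenspace has dimension 6 - 4 = 2, so there are 2 Jordan blocks; the rank sequence gives block sizes [2, 1].

For λ = 5: rank(A - 5I) = 4, rank((A - 5I)^2) = 3. The eigenspace has dimension 6 - 4 = 2, so there are 2 Jordan blocks; the rank sequence gives block sizes [2, 1].

Assembling the blocks gives the Jordan form J above.

J = [[-3, 1, 0, 0, 0, 0], [0, -3, 0, 0, 0, 0], [0, 0, -3, 0, 0, 0], [0, 0, 0, 5, 1, 0], [0, 0, 0, 0, 5, 0], [0, 0, 0, 0, 0, 5]]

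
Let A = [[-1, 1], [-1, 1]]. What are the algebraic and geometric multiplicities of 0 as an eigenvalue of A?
algebraic multiplicity 2, geometric multiplicity 1

The characteristic polynomial is x^2, so the factor x appears with exponent 2: the algebraic multiplicity is 2.

rank(A) = 1, so the eigenspace has dimension 2 - 1 = 1: the geometric multiplicity is 1.

Since 1 < 2, A is not diagonalizable.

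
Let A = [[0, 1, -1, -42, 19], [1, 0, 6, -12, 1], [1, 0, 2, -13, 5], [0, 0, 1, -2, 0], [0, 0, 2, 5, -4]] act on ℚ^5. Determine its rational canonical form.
The invariant factors of A (the non-unit diagonal entries of the Smith normal form of xI - A over ℚ[x]) are x(x + 4)(x^3 - x - 5), each dividing the next. The characteristic polynomial is their product, x(x + 4)(x^3 - x - 5).

The rational canonical form is the block-diagonal matrix of companion matrices C(f_i):
R = [[0, 0, 0, 0, 0], [1, 0, 0, 0, 20], [0, 1, 0, 0, 9], [0, 0, 1, 0, 1], [0, 0, 0, 1, -4]].

Note the characteristic polynomial does not split into linear factors over ℚ, so A has no Jordan form over ℚ; the rational canonical form exists over any field.

R = [[0, 0, 0, 0, 0], [1, 0, 0, 0, 20], [0, 1, 0, 0, 9], [0, 0, 1, 0, 1], [0, 0, 0, 1, -4]]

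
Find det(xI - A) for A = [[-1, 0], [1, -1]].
xI - A = [[x + 1, 0], [-1, x + 1]].

Expanding det(xI - A) along the first row:
det(xI - A) = + (x + 1)·det([[x + 1]]) - (0)·det([[-1]]).

Evaluating gives χ_A(x) = x^2 + 2x + 1 = (x + 1)^2.

χ_A(x) = (x + 1)^2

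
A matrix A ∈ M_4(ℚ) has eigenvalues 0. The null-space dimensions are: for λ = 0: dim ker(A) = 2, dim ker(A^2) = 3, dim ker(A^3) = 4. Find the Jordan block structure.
Jordan blocks: (0, 3), (0, 1)

λ = 0: successive nullity increments [2, 1, 1] count blocks of size ≥ k; block sizes are [3, 1].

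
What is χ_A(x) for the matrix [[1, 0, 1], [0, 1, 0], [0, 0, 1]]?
χ_A(x) = (x - 1)^3

xI - A = [[x - 1, 0, -1], [0, x - 1, 0], [0, 0, x - 1]].

Expanding det(xI - A) along the first row:
det(xI - A) = + (x - 1)·det([[x - 1, 0], [0, x - 1]]) - (0)·det([[0, 0], [0, x - 1]]) + (-1)·det([[0, x - 1], [0, 0]]).

Evaluating gives χ_A(x) = x^3 - 3x^2 + 3x - 1 = (x - 1)^3.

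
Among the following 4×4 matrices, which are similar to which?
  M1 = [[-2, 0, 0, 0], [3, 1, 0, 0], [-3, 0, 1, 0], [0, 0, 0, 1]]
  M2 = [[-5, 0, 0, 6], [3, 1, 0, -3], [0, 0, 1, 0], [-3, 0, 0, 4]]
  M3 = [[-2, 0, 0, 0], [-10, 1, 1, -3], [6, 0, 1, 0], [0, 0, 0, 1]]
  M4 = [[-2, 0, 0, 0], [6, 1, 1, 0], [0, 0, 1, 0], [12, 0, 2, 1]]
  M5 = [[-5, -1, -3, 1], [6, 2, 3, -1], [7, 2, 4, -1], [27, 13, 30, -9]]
Characteristic polynomials: χ_{M1} = (x - 1)^3(x + 2), χ_{M2} = (x - 1)^3(x + 2), χ_{M3} = (x - 1)^3(x + 2), χ_{M4} = (x - 1)^3(x + 2), χ_{M5} = (x - 1)^2(x + 5)^2.

{M1, M2}: invariant factors x - 1, x - 1, (x - 1)(x + 2).

{M3, M4}: invariant factors x - 1, (x - 1)^2(x + 2).

{M5}: invariant factors (x - 1)^2(x + 5)^2.

Matrices are similar if and only if their invariant-factor lists agree; the partition into similarity classes is {M1, M2}, {M3, M4}, {M5}.

3 classes: {M1, M2}, {M3, M4}, {M5}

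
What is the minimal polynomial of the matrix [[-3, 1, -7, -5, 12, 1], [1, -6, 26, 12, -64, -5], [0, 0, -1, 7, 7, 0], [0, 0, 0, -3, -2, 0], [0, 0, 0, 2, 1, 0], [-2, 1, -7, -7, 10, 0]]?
The characteristic polynomial factors as (x + 1)^4(x + 4)^2. The minimal polynomial is ∏(x - λ)^{k_λ} where k_λ is the size of the largest Jordan block at λ.

For λ = -4: rank(A + 4I) = 5, and the largest Jordan block has size 2 (the smallest k with rank((A + 4I)^k) = rank((A + 4I)^(k+1))).
For λ = -1: rank(A + I) = 3, and the largest Jordan block has size 2 (the smallest k with rank((A + I)^k) = rank((A + I)^(k+1))).

So m_A(x) = (x + 1)^2(x + 4)^2.

m_A(x) = (x + 1)^2(x + 4)^2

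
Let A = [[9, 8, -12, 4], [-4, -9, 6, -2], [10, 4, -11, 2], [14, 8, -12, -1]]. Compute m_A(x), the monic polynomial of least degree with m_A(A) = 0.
m_A(x) = (x - 1)(x + 3)(x + 5)

The characteristic polynomial factors as (x - 1)(x + 3)(x + 5)^2. The minimal polynomial is ∏(x - λ)^{k_λ} where k_λ is the size of the largest Jordan block at λ.

For λ = -5: rank(A + 5I) = 2, and the largest Jordan block has size 1 (the smallest k with rank((A + 5I)^k) = rank((A + 5I)^(k+1))).
For λ = -3: rank(A + 3I) = 3, and the largest Jordan block has size 1 (the smallest k with rank((A + 3I)^k) = rank((A + 3I)^(k+1))).
For λ = 1: rank(A - I) = 3, and the largest Jordan block has size 1 (the smallest k with rank((A - I)^k) = rank((A - I)^(k+1))).

So m_A(x) = (x - 1)(x + 3)(x + 5).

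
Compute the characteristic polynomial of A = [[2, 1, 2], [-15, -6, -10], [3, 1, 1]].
χ_A(x) = (x + 1)^3

xI - A = [[x - 2, -1, -2], [15, x + 6, 10], [-3, -1, x - 1]].

Expanding det(xI - A) along the first row:
det(xI - A) = + (x - 2)·det([[x + 6, 10], [-1, x - 1]]) - (-1)·det([[15, 10], [-3, x - 1]]) + (-2)·det([[15, x + 6], [-3, -1]]).

Evaluating gives χ_A(x) = x^3 + 3x^2 + 3x + 1 = (x + 1)^3.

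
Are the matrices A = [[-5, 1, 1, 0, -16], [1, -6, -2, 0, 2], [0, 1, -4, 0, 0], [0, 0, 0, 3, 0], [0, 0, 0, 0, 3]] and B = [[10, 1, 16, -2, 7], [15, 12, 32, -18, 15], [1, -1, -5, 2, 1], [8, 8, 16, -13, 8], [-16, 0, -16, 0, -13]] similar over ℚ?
Both have characteristic polynomial (x - 3)^2(x + 5)^3, but the minimal polynomial of A is (x - 3)(x + 5)^3 while the minimal polynomial of B is (x - 3)(x + 5)^2. The minimal polynomial is a similarity invariant, so A and B are not similar.

No.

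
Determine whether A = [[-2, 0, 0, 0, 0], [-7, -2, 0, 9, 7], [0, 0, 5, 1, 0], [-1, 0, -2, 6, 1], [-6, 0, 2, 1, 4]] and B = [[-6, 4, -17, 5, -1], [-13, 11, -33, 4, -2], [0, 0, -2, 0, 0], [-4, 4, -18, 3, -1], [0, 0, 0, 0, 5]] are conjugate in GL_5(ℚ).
Both have characteristic polynomial (x - 5)^3(x + 2)^2, but the minimal polynomial of A is (x - 5)^3(x + 2) while the minimal polynomial of B is (x - 5)^3(x + 2)^2. The minimal polynomial is a similarity invariant, so A and B are not similar.

No.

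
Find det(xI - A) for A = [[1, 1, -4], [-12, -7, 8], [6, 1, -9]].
χ_A(x) = (x + 5)^3

xI - A = [[x - 1, -1, 4], [12, x + 7, -8], [-6, -1, x + 9]].

Expanding det(xI - A) along the first row:
det(xI - A) = + (x - 1)·det([[x + 7, -8], [-1, x + 9]]) - (-1)·det([[12, -8], [-6, x + 9]]) + (4)·det([[12, x + 7], [-6, -1]]).

Evaluating gives χ_A(x) = x^3 + 15x^2 + 75x + 125 = (x + 5)^3.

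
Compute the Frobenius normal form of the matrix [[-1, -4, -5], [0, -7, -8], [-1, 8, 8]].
The invariant factors of A (the non-unit diagonal entries of the Smith normal form of xI - A over ℚ[x]) are x^3 + 2x + 5, each dividing the next. The characteristic polynomial is their product, x^3 + 2x + 5.

The rational canonical form is the block-diagonal matrix of companion matrices C(f_i):
R = [[0, 0, -5], [1, 0, -2], [0, 1, 0]].

Note the characteristic polynomial does not split into linear factors over ℚ, so A has no Jordan form over ℚ; the rational canonical form exists over any field.

R = [[0, 0, -5], [1, 0, -2], [0, 1, 0]]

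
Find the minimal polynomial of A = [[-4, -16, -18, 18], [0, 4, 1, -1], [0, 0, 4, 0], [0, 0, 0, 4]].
m_A(x) = (x - 4)^2(x + 4)

The characteristic polynomial factors as (x - 4)^3(x + 4). The minimal polynomial is ∏(x - λ)^{k_λ} where k_λ is the size of the largest Jordan block at λ.

For λ = -4: rank(A + 4I) = 3, and the largest Jordan block has size 1 (the smallest k with rank((A + 4I)^k) = rank((A + 4I)^(k+1))).
For λ = 4: rank(A - 4I) = 2, and the largest Jordan block has size 2 (the smallest k with rank((A - 4I)^k) = rank((A - 4I)^(k+1))).

So m_A(x) = (x - 4)^2(x + 4).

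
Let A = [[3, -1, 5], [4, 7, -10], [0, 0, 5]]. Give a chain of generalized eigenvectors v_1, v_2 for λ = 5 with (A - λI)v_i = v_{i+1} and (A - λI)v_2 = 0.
v_1 = [[-3, 2, -1]]^T, v_2 = [[-1, 2, 0]]^T

We seek v_1 ∈ ker((A - 5I)^2) \ ker(A - 5I), then set v_{i+1} = (A - 5I) v_i.

One such chain is v_1 = [[-3, 2, -1]]^T, v_2 = [[-1, 2, 0]]^T. Check: (A - 5I) v_2 = [[0, 0, 0]]^T = 0.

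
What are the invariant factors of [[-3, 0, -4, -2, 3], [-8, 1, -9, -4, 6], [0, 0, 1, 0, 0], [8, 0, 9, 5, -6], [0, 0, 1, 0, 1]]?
x - 1, x - 1, (x - 1)^3

The Jordan structure of A has elementary divisors (x - 1)^3, (x - 1), (x - 1). Arranging the block sizes at each eigenvalue in decreasing order and taking row products gives the invariant factors.

Invariant factors (smallest first, each dividing the next): x - 1, x - 1, (x - 1)^3.

Check: the last factor (x - 1)^3 is the minimal polynomial, and the product (x - 1)^5 is the characteristic polynomial.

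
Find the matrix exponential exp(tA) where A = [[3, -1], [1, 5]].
e^{tA} = [[(1 - t)*e^{4*t}, -t*e^{4*t}], [t*e^{4*t}, (t + 1)*e^{4*t}]]

A has Jordan form J = [[4, 1], [0, 4]] with A = PJP^{-1}, so e^{tA} = P e^{tJ} P^{-1}.

For a Jordan block J_k(λ), e^{tJ_k(λ)} = e^{λt} · (I + tN + t^2 N^2/2! + ... + t^{k-1} N^{k-1}/(k-1)!) where N is the nilpotent superdiagonal part.

Assembling the blocks and conjugating back gives the entries of e^{tA} as shown above.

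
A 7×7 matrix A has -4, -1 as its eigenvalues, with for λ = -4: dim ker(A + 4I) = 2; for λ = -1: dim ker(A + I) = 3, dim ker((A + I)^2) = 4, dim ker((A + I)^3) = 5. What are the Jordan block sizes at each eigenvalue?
λ = -4: successive nullity increments [2] count blocks of size ≥ k; block sizes are [1, 1].
λ = -1: successive nullity increments [3, 1, 1] count blocks of size ≥ k; block sizes are [3, 1, 1].

Jordan blocks: (-4, 1), (-4, 1), (-1, 3), (-1, 1), (-1, 1)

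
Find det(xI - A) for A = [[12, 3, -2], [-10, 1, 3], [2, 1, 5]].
χ_A(x) = (x - 6)^3

xI - A = [[x - 12, -3, 2], [10, x - 1, -3], [-2, -1, x - 5]].

Expanding det(xI - A) along the first row:
det(xI - A) = + (x - 12)·det([[x - 1, -3], [-1, x - 5]]) - (-3)·det([[10, -3], [-2, x - 5]]) + (2)·det([[10, x - 1], [-2, -1]]).

Evaluating gives χ_A(x) = x^3 - 18x^2 + 108x - 216 = (x - 6)^3.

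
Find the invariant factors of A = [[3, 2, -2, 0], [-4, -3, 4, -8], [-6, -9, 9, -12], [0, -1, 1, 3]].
x - 3, (x - 3)^3

The Jordan structure of A has elementary divisors (x - 3)^3, (x - 3). Arranging the block sizes at each eigenvalue in decreasing order and taking row products gives the invariant factors.

Invariant factors (smallest first, each dividing the next): x - 3, (x - 3)^3.

Check: the last factor (x - 3)^3 is the minimal polynomial, and the product (x - 3)^4 is the characteristic polynomial.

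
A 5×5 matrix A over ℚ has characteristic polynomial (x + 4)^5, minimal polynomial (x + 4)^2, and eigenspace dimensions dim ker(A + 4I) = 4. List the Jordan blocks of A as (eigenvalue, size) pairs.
λ = -4: algebraic multiplicity 5 (exponent in χ_A), largest block size 2 (exponent in m_A), 4 blocks (geometric multiplicity). These force block sizes [2, 1, 1, 1].

Jordan blocks: (-4, 2), (-4, 1), (-4, 1), (-4, 1)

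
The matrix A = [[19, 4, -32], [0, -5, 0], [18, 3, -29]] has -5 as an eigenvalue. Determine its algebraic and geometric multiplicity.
The characteristic polynomial is (x + 5)^3, so the factor x + 5 appears with exponent 3: the algebraic multiplicity is 3.

rank(A + 5I) = 1, so the eigenspace has dimension 3 - 1 = 2: the geometric multiplicity is 2.

Since 2 < 3, A is not diagonalizable.

algebraic multiplicity 3, geometric multiplicity 2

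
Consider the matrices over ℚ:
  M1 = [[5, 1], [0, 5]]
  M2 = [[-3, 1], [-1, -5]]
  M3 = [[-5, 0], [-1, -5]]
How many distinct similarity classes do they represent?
3 classes: {M1}, {M2}, {M3}

Characteristic polynomials: χ_{M1} = (x - 5)^2, χ_{M2} = (x + 4)^2, χ_{M3} = (x + 5)^2.

{M1}: invariant factors (x - 5)^2.

{M2}: invariant factors (x + 4)^2.

{M3}: invariant factors (x + 5)^2.

Matrices are similar if and only if their invariant-factor lists agree; the partition into similarity classes is {M1}, {M2}, {M3}.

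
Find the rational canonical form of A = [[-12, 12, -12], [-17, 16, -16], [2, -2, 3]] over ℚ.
R = [[0, 0, 12], [1, 0, -16], [0, 1, 7]]

The invariant factors of A (the non-unit diagonal entries of the Smith normal form of xI - A over ℚ[x]) are (x - 3)(x - 2)^2, each dividing the next. The characteristic polynomial is their product, (x - 3)(x - 2)^2.

The rational canonical form is the block-diagonal matrix of companion matrices C(f_i):
R = [[0, 0, 12], [1, 0, -16], [0, 1, 7]].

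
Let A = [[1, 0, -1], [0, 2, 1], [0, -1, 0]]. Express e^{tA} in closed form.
e^{tA} = [[e^{t}, t^2*e^{t}/2, t*(t - 2)*e^{t}/2], [0, (t + 1)*e^{t}, t*e^{t}], [0, -t*e^{t}, (1 - t)*e^{t}]]

A has Jordan form J = [[1, 1, 0], [0, 1, 1], [0, 0, 1]] with A = PJP^{-1}, so e^{tA} = P e^{tJ} P^{-1}.

For a Jordan block J_k(λ), e^{tJ_k(λ)} = e^{λt} · (I + tN + t^2 N^2/2! + ... + t^{k-1} N^{k-1}/(k-1)!) where N is the nilpotent superdiagonal part.

Assembling the blocks and conjugating back gives the entries of e^{tA} as shown above.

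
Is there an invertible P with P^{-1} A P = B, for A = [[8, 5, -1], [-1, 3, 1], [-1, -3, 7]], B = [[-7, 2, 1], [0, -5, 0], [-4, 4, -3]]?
trace(A) = 18 but trace(B) = -15. The trace is a similarity invariant, so A and B are not similar.

No.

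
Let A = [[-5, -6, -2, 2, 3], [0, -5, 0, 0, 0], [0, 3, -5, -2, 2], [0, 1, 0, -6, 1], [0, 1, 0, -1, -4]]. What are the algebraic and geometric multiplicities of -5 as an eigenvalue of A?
algebraic multiplicity 5, geometric multiplicity 2

The characteristic polynomial is (x + 5)^5, so the factor x + 5 appears with exponent 5: the algebraic multiplicity is 5.

rank(A + 5I) = 3, so the eigenspace has dimension 5 - 3 = 2: the geometric multiplicity is 2.

Since 2 < 5, A is not diagonalizable.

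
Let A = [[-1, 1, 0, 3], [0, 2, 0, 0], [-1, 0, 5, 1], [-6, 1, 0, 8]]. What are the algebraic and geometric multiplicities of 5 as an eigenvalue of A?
algebraic multiplicity 2, geometric multiplicity 1

The characteristic polynomial is (x - 5)^2(x - 2)^2, so the factor x - 5 appears with exponent 2: the algebraic multiplicity is 2.

rank(A - 5I) = 3, so the eigenspace has dimension 4 - 3 = 1: the geometric multiplicity is 1.

Since 1 < 2, A is not diagonalizable.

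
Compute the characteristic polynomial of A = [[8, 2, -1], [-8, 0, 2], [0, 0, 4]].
xI - A = [[x - 8, -2, 1], [8, x, -2], [0, 0, x - 4]].

Expanding det(xI - A) along the first row:
det(xI - A) = + (x - 8)·det([[x, -2], [0, x - 4]]) - (-2)·det([[8, -2], [0, x - 4]]) + (1)·det([[8, x], [0, 0]]).

Evaluating gives χ_A(x) = x^3 - 12x^2 + 48x - 64 = (x - 4)^3.

χ_A(x) = (x - 4)^3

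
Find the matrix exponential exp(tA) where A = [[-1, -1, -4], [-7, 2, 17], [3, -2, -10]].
A has Jordan form J = [[-3, 1, 0], [0, -3, 1], [0, 0, -3]] with A = PJP^{-1}, so e^{tA} = P e^{tJ} P^{-1}.

For a Jordan block J_k(λ), e^{tJ_k(λ)} = e^{λt} · (I + tN + t^2 N^2/2! + ... + t^{k-1} N^{k-1}/(k-1)!) where N is the nilpotent superdiagonal part.

Assembling the blocks and conjugating back gives the entries of e^{tA} as shown above.

e^{tA} = [[(-t^2 + 4*t + 2)*e^{-3*t}/2, t*(t - 2)*e^{-3*t}/2, t*(3*t - 8)*e^{-3*t}/2], [t*(t - 7)*e^{-3*t}, (-t^2 + 5*t + 1)*e^{-3*t}, t*(17 - 3*t)*e^{-3*t}], [t*(6 - t)*e^{-3*t}/2, t*(t - 4)*e^{-3*t}/2, (3*t^2 - 14*t + 2)*e^{-3*t}/2]]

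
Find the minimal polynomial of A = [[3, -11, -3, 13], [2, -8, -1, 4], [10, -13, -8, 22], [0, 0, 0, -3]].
The characteristic polynomial factors as (x + 3)^2(x + 5)^2. The minimal polynomial is ∏(x - λ)^{k_λ} where k_λ is the size of the largest Jordan block at λ.

For λ = -5: rank(A + 5I) = 3, and the largest Jordan block has size 2 (the smallest k with rank((A + 5I)^k) = rank((A + 5I)^(k+1))).
For λ = -3: rank(A + 3I) = 3, and the largest Jordan block has size 2 (the smallest k with rank((A + 3I)^k) = rank((A + 3I)^(k+1))).

So m_A(x) = (x + 3)^2(x + 5)^2.

m_A(x) = (x + 3)^2(x + 5)^2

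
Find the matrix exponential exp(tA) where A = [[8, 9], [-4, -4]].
A has Jordan form J = [[2, 1], [0, 2]] with A = PJP^{-1}, so e^{tA} = P e^{tJ} P^{-1}.

For a Jordan block J_k(λ), e^{tJ_k(λ)} = e^{λt} · (I + tN + t^2 N^2/2! + ... + t^{k-1} N^{k-1}/(k-1)!) where N is the nilpotent superdiagonal part.

Assembling the blocks and conjugating back gives the entries of e^{tA} as shown above.

e^{tA} = [[(6*t + 1)*e^{2*t}, 9*t*e^{2*t}], [-4*t*e^{2*t}, (1 - 6*t)*e^{2*t}]]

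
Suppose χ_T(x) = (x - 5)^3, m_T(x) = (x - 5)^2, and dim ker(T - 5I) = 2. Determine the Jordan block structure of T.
Jordan blocks: (5, 2), (5, 1)

λ = 5: algebraic multiplicity 3 (exponent in χ_T), largest block size 2 (exponent in m_T), 2 blocks (geometric multiplicity). These force block sizes [2, 1].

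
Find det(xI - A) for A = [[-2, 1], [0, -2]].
xI - A = [[x + 2, -1], [0, x + 2]].

Expanding det(xI - A) along the first row:
det(xI - A) = + (x + 2)·det([[x + 2]]) - (-1)·det([[0]]).

Evaluating gives χ_A(x) = x^2 + 4x + 4 = (x + 2)^2.

χ_A(x) = (x + 2)^2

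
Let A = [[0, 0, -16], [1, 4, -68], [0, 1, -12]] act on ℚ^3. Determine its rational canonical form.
The invariant factors of A (the non-unit diagonal entries of the Smith normal form of xI - A over ℚ[x]) are (x + 2)^2(x + 4), each dividing the next. The characteristic polynomial is their product, (x + 2)^2(x + 4).

The rational canonical form is the block-diagonal matrix of companion matrices C(f_i):
R = [[0, 0, -16], [1, 0, -20], [0, 1, -8]].

R = [[0, 0, -16], [1, 0, -20], [0, 1, -8]]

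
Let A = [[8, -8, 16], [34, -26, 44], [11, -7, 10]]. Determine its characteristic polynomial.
χ_A(x) = x(x + 4)^2

xI - A = [[x - 8, 8, -16], [-34, x + 26, -44], [-11, 7, x - 10]].

Expanding det(xI - A) along the first row:
det(xI - A) = + (x - 8)·det([[x + 26, -44], [7, x - 10]]) - (8)·det([[-34, -44], [-11, x - 10]]) + (-16)·det([[-34, x + 26], [-11, 7]]).

Evaluating gives χ_A(x) = x^3 + 8x^2 + 16x = x(x + 4)^2.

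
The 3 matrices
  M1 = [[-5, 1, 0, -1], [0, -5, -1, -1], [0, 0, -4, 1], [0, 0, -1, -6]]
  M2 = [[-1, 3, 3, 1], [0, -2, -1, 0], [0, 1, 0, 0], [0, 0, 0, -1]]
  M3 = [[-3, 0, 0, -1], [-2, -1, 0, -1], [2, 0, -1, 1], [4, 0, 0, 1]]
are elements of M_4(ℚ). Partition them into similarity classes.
Characteristic polynomials: χ_{M1} = (x + 5)^4, χ_{M2} = (x + 1)^4, χ_{M3} = (x + 1)^4.

{M1}: invariant factors (x + 5)^2, (x + 5)^2.

{M2}: invariant factors (x + 1)^2, (x + 1)^2.

{M3}: invariant factors x + 1, x + 1, (x + 1)^2.

Matrices are similar if and only if their invariant-factor lists agree; the partition into similarity classes is {M1}, {M2}, {M3}.

3 classes: {M1}, {M2}, {M3}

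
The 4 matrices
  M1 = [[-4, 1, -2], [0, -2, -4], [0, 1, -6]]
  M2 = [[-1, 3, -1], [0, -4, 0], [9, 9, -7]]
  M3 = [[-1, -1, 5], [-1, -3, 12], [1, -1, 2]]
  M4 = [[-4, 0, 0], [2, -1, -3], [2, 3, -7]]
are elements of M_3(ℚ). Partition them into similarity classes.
2 classes: {M1, M2, M4}, {M3}

Characteristic polynomials: χ_{M1} = (x + 4)^3, χ_{M2} = (x + 4)^3, χ_{M3} = x(x + 1)^2, χ_{M4} = (x + 4)^3.

{M1, M2, M4}: invariant factors x + 4, (x + 4)^2.

{M3}: invariant factors x(x + 1)^2.

Matrices are similar if and only if their invariant-factor lists agree; the partition into similarity classes is {M1, M2, M4}, {M3}.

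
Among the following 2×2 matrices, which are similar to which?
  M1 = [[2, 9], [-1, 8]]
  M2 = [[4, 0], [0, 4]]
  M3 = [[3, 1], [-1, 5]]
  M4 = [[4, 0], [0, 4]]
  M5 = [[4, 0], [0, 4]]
Characteristic polynomials: χ_{M1} = (x - 5)^2, χ_{M2} = (x - 4)^2, χ_{M3} = (x - 4)^2, χ_{M4} = (x - 4)^2, χ_{M5} = (x - 4)^2.

{M1}: invariant factors (x - 5)^2.

{M2, M4, M5}: invariant factors x - 4, x - 4.

{M3}: invariant factors (x - 4)^2.

Matrices are similar if and only if their invariant-factor lists agree; the partition into similarity classes is {M1}, {M2, M4, M5}, {M3}.

3 classes: {M1}, {M2, M4, M5}, {M3}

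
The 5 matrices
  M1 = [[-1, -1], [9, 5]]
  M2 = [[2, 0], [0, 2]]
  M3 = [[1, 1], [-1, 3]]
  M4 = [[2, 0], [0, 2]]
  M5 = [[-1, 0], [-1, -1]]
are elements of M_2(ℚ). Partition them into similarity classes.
3 classes: {M1, M3}, {M2, M4}, {M5}

Characteristic polynomials: χ_{M1} = (x - 2)^2, χ_{M2} = (x - 2)^2, χ_{M3} = (x - 2)^2, χ_{M4} = (x - 2)^2, χ_{M5} = (x + 1)^2.

{M1, M3}: invariant factors (x - 2)^2.

{M2, M4}: invariant factors x - 2, x - 2.

{M5}: invariant factors (x + 1)^2.

Matrices are similar if and only if their invariant-factor lists agree; the partition into similarity classes is {M1, M3}, {M2, M4}, {M5}.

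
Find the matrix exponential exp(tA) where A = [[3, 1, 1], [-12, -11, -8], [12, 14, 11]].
e^{tA} = [[e^{3*t}, t*e^{3*t}, t*e^{3*t}], [-4*sinh(3*t), (-(2*t + 1)*e^{6*t} + 2)*e^{-3*t}, (-(2*t + 1)*e^{6*t} + 1)*e^{-3*t}], [4*sinh(3*t), 2*((t + 1)*e^{6*t} - 1)*e^{-3*t}, (2*(t + 1)*e^{6*t} - 1)*e^{-3*t}]]

A has Jordan form J = [[-3, 0, 0], [0, 3, 1], [0, 0, 3]] with A = PJP^{-1}, so e^{tA} = P e^{tJ} P^{-1}.

For a Jordan block J_k(λ), e^{tJ_k(λ)} = e^{λt} · (I + tN + t^2 N^2/2! + ... + t^{k-1} N^{k-1}/(k-1)!) where N is the nilpotent superdiagonal part.

Assembling the blocks and conjugating back gives the entries of e^{tA} as shown above.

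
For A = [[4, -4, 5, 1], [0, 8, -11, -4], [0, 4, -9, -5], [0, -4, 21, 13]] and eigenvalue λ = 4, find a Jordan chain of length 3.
v_1 = [[0, 1, 1, -2]]^T, v_2 = [[-1, 1, 1, -1]]^T, v_3 = [[0, -3, -4, 8]]^T

We seek v_1 ∈ ker((A - 4I)^3) \ ker((A - 4I)^2), then set v_{i+1} = (A - 4I) v_i.

One such chain is v_1 = [[0, 1, 1, -2]]^T, v_2 = [[-1, 1, 1, -1]]^T, v_3 = [[0, -3, -4, 8]]^T. Check: (A - 4I) v_3 = [[0, 0, 0, 0]]^T = 0.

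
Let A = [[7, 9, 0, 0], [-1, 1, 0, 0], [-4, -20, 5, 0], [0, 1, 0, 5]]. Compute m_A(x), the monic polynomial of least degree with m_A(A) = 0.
m_A(x) = (x - 5)(x - 4)^2

The characteristic polynomial factors as (x - 5)^2(x - 4)^2. The minimal polynomial is ∏(x - λ)^{k_λ} where k_λ is the size of the largest Jordan block at λ.

For λ = 4: rank(A - 4I) = 3, and the largest Jordan block has size 2 (the smallest k with rank((A - 4I)^k) = rank((A - 4I)^(k+1))).
For λ = 5: rank(A - 5I) = 2, and the largest Jordan block has size 1 (the smallest k with rank((A - 5I)^k) = rank((A - 5I)^(k+1))).

So m_A(x) = (x - 5)(x - 4)^2.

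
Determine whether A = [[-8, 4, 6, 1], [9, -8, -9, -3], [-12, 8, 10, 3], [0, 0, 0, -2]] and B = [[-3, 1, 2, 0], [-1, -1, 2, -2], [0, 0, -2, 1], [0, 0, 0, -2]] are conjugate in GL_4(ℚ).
Two matrices over a field are similar if and only if they have the same invariant factors.

Both A and B have characteristic polynomial (x + 2)^4 and minimal polynomial (x + 2)^2. Computing further, both have invariant factors (x + 2)^2, (x + 2)^2. Hence A and B are similar.

Yes.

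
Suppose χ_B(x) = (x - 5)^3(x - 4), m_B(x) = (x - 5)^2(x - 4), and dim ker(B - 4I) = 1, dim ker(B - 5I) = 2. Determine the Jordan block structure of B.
λ = 4: algebraic multiplicity 1 (exponent in χ_B), largest block size 1 (exponent in m_B), 1 block (geometric multiplicity). This forces block sizes [1].
λ = 5: algebraic multiplicity 3 (exponent in χ_B), largest block size 2 (exponent in m_B), 2 blocks (geometric multiplicity). These force block sizes [2, 1].

Jordan blocks: (4, 1), (5, 2), (5, 1)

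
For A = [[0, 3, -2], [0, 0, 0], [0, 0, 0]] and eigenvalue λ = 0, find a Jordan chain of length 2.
We seek v_1 ∈ ker(A^2) \ ker(A), then set v_{i+1} = A v_i.

One such chain is v_1 = [[-10, 5, 7]]^T, v_2 = [[1, 0, 0]]^T. Check: A v_2 = [[0, 0, 0]]^T = 0.

v_1 = [[-10, 5, 7]]^T, v_2 = [[1, 0, 0]]^T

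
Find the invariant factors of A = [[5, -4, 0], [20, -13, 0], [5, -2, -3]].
The Jordan structure of A has elementary divisors (x + 5), (x + 3)^2. Arranging the block sizes at each eigenvalue in decreasing order and taking row products gives the invariant factors.

Invariant factors (smallest first, each dividing the next): (x + 3)^2(x + 5).

Check: the last factor (x + 3)^2(x + 5) is the minimal polynomial, and the product (x + 3)^2(x + 5) is the characteristic polynomial.

(x + 3)^2(x + 5)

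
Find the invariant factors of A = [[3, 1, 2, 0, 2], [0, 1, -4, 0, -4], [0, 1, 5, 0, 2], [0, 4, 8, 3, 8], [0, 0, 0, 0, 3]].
x - 3, x - 3, x - 3, (x - 3)^2

The Jordan structure of A has elementary divisors (x - 3)^2, (x - 3), (x - 3), (x - 3). Arranging the block sizes at each eigenvalue in decreasing order and taking row products gives the invariant factors.

Invariant factors (smallest first, each dividing the next): x - 3, x - 3, x - 3, (x - 3)^2.

Check: the last factor (x - 3)^2 is the minimal polynomial, and the product (x - 3)^5 is the characteristic polynomial.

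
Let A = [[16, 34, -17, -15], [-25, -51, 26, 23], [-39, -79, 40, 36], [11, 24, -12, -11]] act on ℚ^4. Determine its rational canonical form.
The invariant factors of A (the non-unit diagonal entries of the Smith normal form of xI - A over ℚ[x]) are (x^2 + 3x + 3)^2, each dividing the next. The characteristic polynomial is their product, (x^2 + 3x + 3)^2.

The rational canonical form is the block-diagonal matrix of companion matrices C(f_i):
R = [[0, 0, 0, -9], [1, 0, 0, -18], [0, 1, 0, -15], [0, 0, 1, -6]].

Note the characteristic polynomial does not split into linear factors over ℚ, so A has no Jordan form over ℚ; the rational canonical form exists over any field.

R = [[0, 0, 0, -9], [1, 0, 0, -18], [0, 1, 0, -15], [0, 0, 1, -6]]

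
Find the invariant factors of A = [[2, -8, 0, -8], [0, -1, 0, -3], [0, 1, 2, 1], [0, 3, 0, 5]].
The Jordan structure of A has elementary divisors (x - 2)^2, (x - 2), (x - 2). Arranging the block sizes at each eigenvalue in decreasing order and taking row products gives the invariant factors.

Invariant factors (smallest first, each dividing the next): x - 2, x - 2, (x - 2)^2.

Check: the last factor (x - 2)^2 is the minimal polynomial, and the product (x - 2)^4 is the characteristic polynomial.

x - 2, x - 2, (x - 2)^2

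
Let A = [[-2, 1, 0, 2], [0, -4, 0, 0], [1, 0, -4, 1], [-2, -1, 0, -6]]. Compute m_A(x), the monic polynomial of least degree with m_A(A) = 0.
m_A(x) = (x + 4)^2

The characteristic polynomial factors as (x + 4)^4. The minimal polynomial is ∏(x - λ)^{k_λ} where k_λ is the size of the largest Jordan block at λ.

For λ = -4: rank(A + 4I) = 2, and the largest Jordan block has size 2 (the smallest k with rank((A + 4I)^k) = rank((A + 4I)^(k+1))).

So m_A(x) = (x + 4)^2.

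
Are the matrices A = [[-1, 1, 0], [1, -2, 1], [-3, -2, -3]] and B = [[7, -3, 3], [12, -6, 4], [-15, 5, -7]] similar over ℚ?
No.

Both have characteristic polynomial (x + 2)^3, but the minimal polynomial of A is (x + 2)^3 while the minimal polynomial of B is (x + 2)^2. The minimal polynomial is a similarity invariant, so A and B are not similar.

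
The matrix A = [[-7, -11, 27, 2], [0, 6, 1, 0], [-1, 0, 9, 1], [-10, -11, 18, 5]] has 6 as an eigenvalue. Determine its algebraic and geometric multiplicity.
The characteristic polynomial is (x - 6)^3(x + 5), so the factor x - 6 appears with exponent 3: the algebraic multiplicity is 3.

rank(A - 6I) = 3, so the eigenspace has dimension 4 - 3 = 1: the geometric multiplicity is 1.

Since 1 < 3, A is not diagonalizable.

algebraic multiplicity 3, geometric multiplicity 1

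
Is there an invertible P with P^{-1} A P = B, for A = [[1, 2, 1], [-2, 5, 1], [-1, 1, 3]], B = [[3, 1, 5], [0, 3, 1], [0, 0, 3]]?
Two matrices over a field are similar if and only if they have the same invariant factors.

Both A and B have characteristic polynomial (x - 3)^3 and minimal polynomial (x - 3)^3. Computing further, both have invariant factors (x - 3)^3. Hence A and B are similar.

Yes.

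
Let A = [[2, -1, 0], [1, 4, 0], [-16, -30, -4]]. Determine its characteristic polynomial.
xI - A = [[x - 2, 1, 0], [-1, x - 4, 0], [16, 30, x + 4]].

Expanding det(xI - A) along the first row:
det(xI - A) = + (x - 2)·det([[x - 4, 0], [30, x + 4]]) - (1)·det([[-1, 0], [16, x + 4]]) + (0)·det([[-1, x - 4], [16, 30]]).

Evaluating gives χ_A(x) = x^3 - 2x^2 - 15x + 36 = (x - 3)^2(x + 4).

χ_A(x) = (x - 3)^2(x + 4)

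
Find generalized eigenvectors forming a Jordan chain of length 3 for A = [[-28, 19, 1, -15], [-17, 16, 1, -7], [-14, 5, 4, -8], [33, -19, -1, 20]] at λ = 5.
We seek v_1 ∈ ker((A - 5I)^3) \ ker((A - 5I)^2), then set v_{i+1} = (A - 5I) v_i.

One such chain is v_1 = [[-1, 0, -3, 2]]^T, v_2 = [[0, 0, 1, 0]]^T, v_3 = [[1, 1, -1, -1]]^T. Check: (A - 5I) v_3 = [[0, 0, 0, 0]]^T = 0.

v_1 = [[-1, 0, -3, 2]]^T, v_2 = [[0, 0, 1, 0]]^T, v_3 = [[1, 1, -1, -1]]^T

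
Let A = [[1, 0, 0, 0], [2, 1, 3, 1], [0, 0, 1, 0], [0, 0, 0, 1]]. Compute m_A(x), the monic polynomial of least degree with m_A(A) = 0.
The characteristic polynomial factors as (x - 1)^4. The minimal polynomial is ∏(x - λ)^{k_λ} where k_λ is the size of the largest Jordan block at λ.

For λ = 1: rank(A - I) = 1, and the largest Jordan block has size 2 (the smallest k with rank((A - I)^k) = rank((A - I)^(k+1))).

So m_A(x) = (x - 1)^2.

m_A(x) = (x - 1)^2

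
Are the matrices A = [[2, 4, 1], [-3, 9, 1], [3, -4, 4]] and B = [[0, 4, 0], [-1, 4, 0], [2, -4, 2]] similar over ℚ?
No.

trace(A) = 15 but trace(B) = 6. The trace is a similarity invariant, so A and B are not similar.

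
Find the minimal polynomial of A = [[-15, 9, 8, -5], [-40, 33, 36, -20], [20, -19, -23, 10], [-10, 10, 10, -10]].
m_A(x) = x(x + 5)^2

The characteristic polynomial factors as x(x + 5)^3. The minimal polynomial is ∏(x - λ)^{k_λ} where k_λ is the size of the largest Jordan block at λ.

For λ = -5: rank(A + 5I) = 2, and the largest Jordan block has size 2 (the smallest k with rank((A + 5I)^k) = rank((A + 5I)^(k+1))).
For λ = 0: rank(A) = 3, and the largest Jordan block has size 1 (the smallest k with rank(A^k) = rank(A^(k+1))).

So m_A(x) = x(x + 5)^2.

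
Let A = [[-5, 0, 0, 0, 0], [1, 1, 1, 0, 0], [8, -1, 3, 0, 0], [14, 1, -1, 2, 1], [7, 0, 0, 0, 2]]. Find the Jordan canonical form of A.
J = [[-5, 0, 0, 0, 0], [0, 2, 1, 0, 0], [0, 0, 2, 0, 0], [0, 0, 0, 2, 1], [0, 0, 0, 0, 2]]

The characteristic polynomial is det(xI - A) = (x - 2)^4(x + 5), so the eigenvalues are -5 (algebraic multiplicity 1), 2 (algebraic multiplicity 4).

For λ = -5: algebraic multiplicity 1 gives one 1×1 block.

For λ = 2: rank(A - 2I) = 3, rank((A - 2I)^2) = 1. The eigenspace has dimension 5 - 3 = 2, so there are 2 Jordan blocks; the rank sequence gives block sizes [2, 2].

Assembling the blocks gives the Jordan form J above.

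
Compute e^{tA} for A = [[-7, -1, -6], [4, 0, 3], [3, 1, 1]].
A has Jordan form J = [[-2, 1, 0], [0, -2, 1], [0, 0, -2]] with A = PJP^{-1}, so e^{tA} = P e^{tJ} P^{-1}.

For a Jordan block J_k(λ), e^{tJ_k(λ)} = e^{λt} · (I + tN + t^2 N^2/2! + ... + t^{k-1} N^{k-1}/(k-1)!) where N is the nilpotent superdiagonal part.

Assembling the blocks and conjugating back gives the entries of e^{tA} as shown above.

e^{tA} = [[(3*t^2 - 10*t + 2)*e^{-2*t}/2, t*(-3*t - 2)*e^{-2*t}/2, 3*t*(3*t - 4)*e^{-2*t}/2], [t*(8 - 3*t)*e^{-2*t}/2, (3*t^2 + 4*t + 2)*e^{-2*t}/2, 3*t*(2 - 3*t)*e^{-2*t}/2], [t*(3 - t)*e^{-2*t}, t*(t + 1)*e^{-2*t}, (-3*t^2 + 3*t + 1)*e^{-2*t}]]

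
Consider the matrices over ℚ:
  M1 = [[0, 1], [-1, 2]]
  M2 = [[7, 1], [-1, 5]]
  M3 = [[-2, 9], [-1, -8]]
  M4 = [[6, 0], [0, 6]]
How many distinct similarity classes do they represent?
Characteristic polynomials: χ_{M1} = (x - 1)^2, χ_{M2} = (x - 6)^2, χ_{M3} = (x + 5)^2, χ_{M4} = (x - 6)^2.

{M1}: invariant factors (x - 1)^2.

{M2}: invariant factors (x - 6)^2.

{M3}: invariant factors (x + 5)^2.

{M4}: invariant factors x - 6, x - 6.

Matrices are similar if and only if their invariant-factor lists agree; the partition into similarity classes is {M1}, {M2}, {M3}, {M4}.

4 classes: {M1}, {M2}, {M3}, {M4}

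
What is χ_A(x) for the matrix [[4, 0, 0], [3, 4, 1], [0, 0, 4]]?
χ_A(x) = (x - 4)^3

xI - A = [[x - 4, 0, 0], [-3, x - 4, -1], [0, 0, x - 4]].

Expanding det(xI - A) along the first row:
det(xI - A) = + (x - 4)·det([[x - 4, -1], [0, x - 4]]) - (0)·det([[-3, -1], [0, x - 4]]) + (0)·det([[-3, x - 4], [0, 0]]).

Evaluating gives χ_A(x) = x^3 - 12x^2 + 48x - 64 = (x - 4)^3.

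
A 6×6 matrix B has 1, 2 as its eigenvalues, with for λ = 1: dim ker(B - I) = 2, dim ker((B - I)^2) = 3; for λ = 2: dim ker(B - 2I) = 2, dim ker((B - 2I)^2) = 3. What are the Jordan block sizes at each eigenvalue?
Jordan blocks: (1, 2), (1, 1), (2, 2), (2, 1)

λ = 1: successive nullity increments [2, 1] count blocks of size ≥ k; block sizes are [2, 1].
λ = 2: successive nullity increments [2, 1] count blocks of size ≥ k; block sizes are [2, 1].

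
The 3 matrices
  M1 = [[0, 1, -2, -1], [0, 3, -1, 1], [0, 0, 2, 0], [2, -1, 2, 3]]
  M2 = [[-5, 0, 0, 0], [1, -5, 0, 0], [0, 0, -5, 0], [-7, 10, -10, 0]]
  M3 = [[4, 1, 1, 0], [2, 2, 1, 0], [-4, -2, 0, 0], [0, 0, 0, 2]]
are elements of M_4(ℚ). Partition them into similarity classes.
2 classes: {M1, M3}, {M2}

Characteristic polynomials: χ_{M1} = (x - 2)^4, χ_{M2} = x(x + 5)^3, χ_{M3} = (x - 2)^4.

{M1, M3}: invariant factors x - 2, (x - 2)^3.

{M2}: invariant factors x + 5, x(x + 5)^2.

Matrices are similar if and only if their invariant-factor lists agree; the partition into similarity classes is {M1, M3}, {M2}.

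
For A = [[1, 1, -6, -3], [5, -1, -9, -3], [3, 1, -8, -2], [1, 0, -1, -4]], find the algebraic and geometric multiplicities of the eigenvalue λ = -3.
The characteristic polynomial is (x + 3)^4, so the factor x + 3 appears with exponent 4: the algebraic multiplicity is 4.

rank(A + 3I) = 2, so the eigenspace has dimension 4 - 2 = 2: the geometric multiplicity is 2.

Since 2 < 4, A is not diagonalizable.

algebraic multiplicity 4, geometric multiplicity 2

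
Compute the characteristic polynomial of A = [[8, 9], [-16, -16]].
xI - A = [[x - 8, -9], [16, x + 16]].

Expanding det(xI - A) along the first row:
det(xI - A) = + (x - 8)·det([[x + 16]]) - (-9)·det([[16]]).

Evaluating gives χ_A(x) = x^2 + 8x + 16 = (x + 4)^2.

χ_A(x) = (x + 4)^2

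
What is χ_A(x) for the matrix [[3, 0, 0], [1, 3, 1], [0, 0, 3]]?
χ_A(x) = (x - 3)^3

xI - A = [[x - 3, 0, 0], [-1, x - 3, -1], [0, 0, x - 3]].

Expanding det(xI - A) along the first row:
det(xI - A) = + (x - 3)·det([[x - 3, -1], [0, x - 3]]) - (0)·det([[-1, -1], [0, x - 3]]) + (0)·det([[-1, x - 3], [0, 0]]).

Evaluating gives χ_A(x) = x^3 - 9x^2 + 27x - 27 = (x - 3)^3.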